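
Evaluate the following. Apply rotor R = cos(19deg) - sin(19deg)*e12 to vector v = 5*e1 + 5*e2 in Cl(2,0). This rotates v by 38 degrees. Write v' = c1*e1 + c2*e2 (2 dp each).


Rotor R = cos(19deg) - sin(19deg)*e12
Rotation angle theta = 2 * 19 = 38 degrees
v' = R*v*~R rotates v by theta.
cos(38deg) = 0.7880, sin(38deg) = 0.6157
v'_1 = 5*cos(38deg) - 5*sin(38deg)
= 5*0.7880 - 5*0.6157
= 0.86
v'_2 = 5*sin(38deg) + 5*cos(38deg)
= 5*0.6157 + 5*0.7880
= 7.02
v' = 0.86*e1 + 7.02*e2


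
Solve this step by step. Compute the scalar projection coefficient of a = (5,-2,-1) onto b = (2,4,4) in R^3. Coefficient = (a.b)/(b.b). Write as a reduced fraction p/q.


Projection coefficient = (a . b) / (b . b)
a . b = 5*2 + (-2)*4 + (-1)*4
= 10 + (-8) + (-4) = -2
b . b = 2^2 + 4^2 + 4^2
= 4 + 16 + 16 = 36
Coefficient = -2/36
In lowest terms: -1/18


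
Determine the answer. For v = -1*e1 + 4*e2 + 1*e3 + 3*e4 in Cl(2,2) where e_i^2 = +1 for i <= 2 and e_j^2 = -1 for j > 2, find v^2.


v^2 = sum of c_i^2 * e_i^2
Positive signature terms (e_i^2 = +1): (-1)^2 + 4^2 = 17
Negative signature terms (e_j^2 = -1): 1^2 + 3^2 = 10
v^2 = 17 - 10 = 7


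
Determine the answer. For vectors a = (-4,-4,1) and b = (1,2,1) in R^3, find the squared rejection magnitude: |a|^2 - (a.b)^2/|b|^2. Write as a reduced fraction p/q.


|a|^2 = (-4)^2 + (-4)^2 + 1^2 = 33
|b|^2 = 1^2 + 2^2 + 1^2 = 6
a . b = (-4)*1 + (-4)*2 + 1*1 = -11
(a.b)^2 = (-11)^2 = 121
|rej|^2 = 33 - 121/6
= (198 - 121)/6
= 77/6
In lowest terms: 77/6


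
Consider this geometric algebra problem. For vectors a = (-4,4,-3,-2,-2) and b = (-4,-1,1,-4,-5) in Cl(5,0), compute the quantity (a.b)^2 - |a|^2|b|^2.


a . b = (-4)*(-4) + 4*(-1) + (-3)*1 + (-2)*(-4) + (-2)*(-5)
= 16 + (-4) + (-3) + 8 + 10 = 27
|a|^2 = (-4)^2 + 4^2 + (-3)^2 + (-2)^2 + (-2)^2 = 49
|b|^2 = (-4)^2 + (-1)^2 + 1^2 + (-4)^2 + (-5)^2 = 59
(a.b)^2 = 27^2 = 729
|a|^2 * |b|^2 = 49 * 59 = 2891
Result = 729 - 2891 = -2162


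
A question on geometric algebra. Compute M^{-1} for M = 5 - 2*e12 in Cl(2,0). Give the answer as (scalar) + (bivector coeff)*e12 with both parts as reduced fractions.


M = 5 - 2*e12, where e12^2 = -1.
Since M commutes with its reverse ~M = a - b*e12, M * ~M = a^2 - b^2*e12^2 = a^2 + b^2.
So M^{-1} = ~M / (a^2 + b^2) = (a - b*e12)/(a^2 + b^2).
a^2 + b^2 = 25 + 4 = 29
Scalar part = 5/29 = 5/29
Bivector coeff = 2/29 = 2/29
M^{-1} = 5/29 + 2/29*e12


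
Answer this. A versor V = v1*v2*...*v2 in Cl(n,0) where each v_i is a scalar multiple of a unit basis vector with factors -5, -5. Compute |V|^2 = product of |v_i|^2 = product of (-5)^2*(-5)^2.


Each vector v_i has |v_i|^2 = s_i^2
Squared scales: (-5)^2 = 25, (-5)^2 = 25
|V|^2 = 25 * 25
= 625


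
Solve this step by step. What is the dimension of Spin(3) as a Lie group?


Spin(n) double-covers SO(n); both have Lie algebra so(n) of dimension n(n-1)/2.
n = 3
n(n-1) = 3 * 2 = 6
dim Spin(3) = 6/2 = 3


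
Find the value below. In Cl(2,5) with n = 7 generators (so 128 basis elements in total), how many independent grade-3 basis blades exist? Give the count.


Number of grade-k basis blades in Cl(p,q) with n = p + q is C(n, k).
n = 2 + 5 = 7
C(7, 3) = 7! / (3! * 4!)
= 5040 / (6 * 24)
= 35


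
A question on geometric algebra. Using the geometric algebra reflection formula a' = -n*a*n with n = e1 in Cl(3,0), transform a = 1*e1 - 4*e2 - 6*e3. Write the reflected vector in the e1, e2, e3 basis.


Reflection formula: a' = -n*a*n, with n = e1 (unit vector, n^2 = 1).
For reflection through hyperplane perp to e1:
The component along e1 flips sign, others stay.
a = (1, -4, -6)
a' = (-1, -4, -6)
a' = -1*e1 - 4*e2 - 6*e3


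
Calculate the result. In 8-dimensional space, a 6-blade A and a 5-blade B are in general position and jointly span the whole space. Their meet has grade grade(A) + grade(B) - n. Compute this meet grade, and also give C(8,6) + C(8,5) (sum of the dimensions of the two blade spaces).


Meet grade = grade(A) + grade(B) - n
= 6 + 5 - 8 = 3
C(8,6) = 28
C(8,5) = 56
dim_A + dim_B = 28 + 56 = 84


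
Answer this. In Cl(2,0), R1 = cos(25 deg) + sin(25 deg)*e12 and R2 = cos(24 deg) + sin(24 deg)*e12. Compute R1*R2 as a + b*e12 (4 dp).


Same-plane rotors commute and their half-angles add:
R1*R2 = cos(a1 + a2) + sin(a1 + a2)*e12.
a1 + a2 = 25 + 24 = 49 deg
cos(49 deg) = 0.6561
sin(49 deg) = 0.7547
R1*R2 = 0.6561 + 0.7547*e12


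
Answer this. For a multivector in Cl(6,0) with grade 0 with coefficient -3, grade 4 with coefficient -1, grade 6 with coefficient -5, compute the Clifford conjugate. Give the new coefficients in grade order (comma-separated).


Clifford conjugate sign for grade k: (-1)^(k(k+1)/2)
Grade 0: (-1)^(0*1/2) = (-1)^0 = 1, coeff -3 -> -3
Grade 4: (-1)^(4*5/2) = (-1)^10 = 1, coeff -1 -> -1
Grade 6: (-1)^(6*7/2) = (-1)^21 = -1, coeff -5 -> 5
Conjugated coefficients: -3, -1, 5


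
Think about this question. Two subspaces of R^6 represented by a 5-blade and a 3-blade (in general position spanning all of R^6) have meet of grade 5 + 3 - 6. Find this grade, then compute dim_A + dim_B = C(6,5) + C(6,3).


Meet grade = grade(A) + grade(B) - n
= 5 + 3 - 6 = 2
C(6,5) = 6
C(6,3) = 20
dim_A + dim_B = 6 + 20 = 26


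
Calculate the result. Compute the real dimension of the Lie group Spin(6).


Spin(n) double-covers SO(n); both have Lie algebra so(n) of dimension n(n-1)/2.
n = 6
n(n-1) = 6 * 5 = 30
dim Spin(6) = 30/2 = 15


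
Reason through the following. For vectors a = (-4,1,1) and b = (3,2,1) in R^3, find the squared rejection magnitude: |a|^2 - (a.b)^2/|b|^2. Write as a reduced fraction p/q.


|a|^2 = (-4)^2 + 1^2 + 1^2 = 18
|b|^2 = 3^2 + 2^2 + 1^2 = 14
a . b = (-4)*3 + 1*2 + 1*1 = -9
(a.b)^2 = (-9)^2 = 81
|rej|^2 = 18 - 81/14
= (252 - 81)/14
= 171/14
In lowest terms: 171/14


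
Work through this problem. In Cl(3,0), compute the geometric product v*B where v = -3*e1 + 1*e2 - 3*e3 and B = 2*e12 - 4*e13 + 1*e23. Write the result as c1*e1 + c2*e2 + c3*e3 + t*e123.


vB has grade-1 (vector) and grade-3 (trivector) parts: vB = (v _| B) + (v ^ B).
Vector part <vB>_1:
  e1: -v2*b12 - v3*b13 = -(1)*(2) - (-3)*(-4) = -14
  e2: v1*b12 - v3*b23 = (-3)*(2) - (-3)*(1) = -3
  e3: v1*b13 + v2*b23 = (-3)*(-4) + (1)*(1) = 13
Trivector part <vB>_3:
  e123: v1*b23 - v2*b13 + v3*b12 = (-3)*(1) - (1)*(-4) + (-3)*(2) = -5
vB = -14*e1 - 3*e2 + 13*e3 - 5*e123


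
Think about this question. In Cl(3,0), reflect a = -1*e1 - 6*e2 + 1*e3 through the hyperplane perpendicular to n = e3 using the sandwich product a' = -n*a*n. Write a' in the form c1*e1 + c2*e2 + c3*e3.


Reflection formula: a' = -n*a*n, with n = e3 (unit vector, n^2 = 1).
For reflection through hyperplane perp to e3:
The component along e3 flips sign, others stay.
a = (-1, -6, 1)
a' = (-1, -6, -1)
a' = -1*e1 - 6*e2 - 1*e3


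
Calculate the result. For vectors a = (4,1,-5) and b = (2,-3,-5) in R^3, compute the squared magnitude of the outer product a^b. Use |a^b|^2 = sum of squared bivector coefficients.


a wedge b = (a1*b2 - a2*b1)*e12 + (a1*b3 - a3*b1)*e13 + (a2*b3 - a3*b2)*e23
e12 coeff: 4*(-3) - 1*2 = -12 - 2 = -14
e13 coeff: 4*(-5) - (-5)*2 = -20 - (-10) = -10
e23 coeff: 1*(-5) - (-5)*(-3) = -5 - 15 = -20
|a wedge b|^2 = (-14)^2 + (-10)^2 + (-20)^2
= 196 + 100 + 400
= 696


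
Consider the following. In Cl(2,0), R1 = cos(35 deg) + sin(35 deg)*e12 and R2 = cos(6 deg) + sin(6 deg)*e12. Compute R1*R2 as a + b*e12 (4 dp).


Same-plane rotors commute and their half-angles add:
R1*R2 = cos(a1 + a2) + sin(a1 + a2)*e12.
a1 + a2 = 35 + 6 = 41 deg
cos(41 deg) = 0.7547
sin(41 deg) = 0.6561
R1*R2 = 0.7547 + 0.6561*e12


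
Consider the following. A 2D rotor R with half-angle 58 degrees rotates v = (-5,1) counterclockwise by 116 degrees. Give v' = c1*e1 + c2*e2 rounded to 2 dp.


Rotor R = cos(58deg) - sin(58deg)*e12
Rotation angle theta = 2 * 58 = 116 degrees
v' = R*v*~R rotates v by theta.
cos(116deg) = -0.4384, sin(116deg) = 0.8988
v'_1 = -5*cos(116deg) - 1*sin(116deg)
= -5*(-0.4384) - 1*0.8988
= 1.29
v'_2 = -5*sin(116deg) + 1*cos(116deg)
= -5*0.8988 + 1*(-0.4384)
= -4.93
v' = 1.29*e1 - 4.93*e2


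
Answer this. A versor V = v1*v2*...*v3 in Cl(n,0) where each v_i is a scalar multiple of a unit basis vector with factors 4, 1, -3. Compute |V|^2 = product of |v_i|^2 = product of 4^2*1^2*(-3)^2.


Each vector v_i has |v_i|^2 = s_i^2
Squared scales: 4^2 = 16, 1^2 = 1, (-3)^2 = 9
|V|^2 = 16 * 1 * 9
= 144


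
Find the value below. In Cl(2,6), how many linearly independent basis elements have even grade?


Even subalgebra dimension = 2^(n-1)
n = 2 + 6 = 8
2^(8 - 1) = 2^7 = 128
Verification: sum of C(8,k) for even k = 1 + 28 + 70 + 28 + 1 = 128
Result = 128


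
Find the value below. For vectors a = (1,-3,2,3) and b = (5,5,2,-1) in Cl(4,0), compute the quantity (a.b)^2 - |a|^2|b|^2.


a . b = 1*5 + (-3)*5 + 2*2 + 3*(-1)
= 5 + (-15) + 4 + (-3) = -9
|a|^2 = 1^2 + (-3)^2 + 2^2 + 3^2 = 23
|b|^2 = 5^2 + 5^2 + 2^2 + (-1)^2 = 55
(a.b)^2 = (-9)^2 = 81
|a|^2 * |b|^2 = 23 * 55 = 1265
Result = 81 - 1265 = -1184


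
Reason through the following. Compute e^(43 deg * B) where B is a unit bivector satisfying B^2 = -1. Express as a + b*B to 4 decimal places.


For a unit bivector B with B^2 = -1, the exponential series gives
e^(theta*B) = cos(theta) + sin(theta)*B (the GA analogue of Euler's formula).
theta = 43 degrees = 0.750492 rad
cos(43 deg) = 0.7314
sin(43 deg) = 0.6820
exp(theta*B) = 0.7314 + 0.6820*B


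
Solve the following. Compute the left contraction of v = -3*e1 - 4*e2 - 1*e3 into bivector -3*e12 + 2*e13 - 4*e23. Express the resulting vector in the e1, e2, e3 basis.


Left contraction v _| B = <vB>_1 (grade-1 part of the geometric product vB).
Using e1_|e12 = e2, e2_|e12 = -e1, e1_|e13 = e3, e3_|e13 = -e1, e2_|e23 = e3, e3_|e23 = -e2:
e1 coeff: -v2*b12 - v3*b13 = -(-4)*(-3) - (-1)*(2) = -10
e2 coeff: v1*b12 - v3*b23 = (-3)*(-3) - (-1)*(-4) = 5
e3 coeff: v1*b13 + v2*b23 = (-3)*(2) + (-4)*(-4) = 10
v _| B = -10*e1 + 5*e2 + 10*e3


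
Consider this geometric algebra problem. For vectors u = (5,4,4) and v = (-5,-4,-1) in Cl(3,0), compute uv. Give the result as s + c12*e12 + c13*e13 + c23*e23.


In Cl(3,0): e_i^2 = 1, e_ie_j = -e_je_i for i != j.
Scalar part = u . v = 5*(-5) + 4*(-4) + 4*(-1)
= -25 + (-16) + (-4) = -45
e12 coeff = 5*(-4) - 4*(-5) = -20 - (-20) = 0
e13 coeff = 5*(-1) - 4*(-5) = -5 - (-20) = 15
e23 coeff = 4*(-1) - 4*(-4) = -4 - (-16) = 12
uv = -45 + 0*e12 + 15*e13 + 12*e23


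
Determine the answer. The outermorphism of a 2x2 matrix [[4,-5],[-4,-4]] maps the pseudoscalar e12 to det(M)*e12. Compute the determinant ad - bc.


The outermorphism of a linear map f sends e1^e2 to f(e1)^f(e2).
f(e1) = 4*e1 - 4*e2
f(e2) = -5*e1 - 4*e2
f(e1) ^ f(e2) = (4*e1 - 4*e2) ^ (-5*e1 - 4*e2)
= 4*(-4)*e12 + (-4)*(-5)*e21
= (-16 - 20)*e12
= -36*e12
Coefficient = -36


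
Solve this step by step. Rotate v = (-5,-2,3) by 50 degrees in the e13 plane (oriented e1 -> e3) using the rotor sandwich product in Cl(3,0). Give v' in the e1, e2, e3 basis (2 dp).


Rotor R = cos(25deg) - sin(25deg)*e13
Rotation angle theta = 2 * 25 = 50 degrees in the e13 plane (e1 -> e3).
The component perpendicular to the plane (e2) is invariant: v'_2 = v2 = -2.00
cos(50deg) = 0.6428, sin(50deg) = 0.7660
v'_1 = v1*cos(theta) - v3*sin(theta) = -5*0.6428 - 3*0.7660 = -5.51
v'_3 = v1*sin(theta) + v3*cos(theta) = -5*0.7660 + 3*0.6428 = -1.90
v' = -5.51*e1 - 2.00*e2 - 1.90*e3


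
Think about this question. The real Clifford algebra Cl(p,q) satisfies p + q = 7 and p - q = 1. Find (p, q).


We need p + q = 7 and p - q = 1.
Adding: 2p = 7 + 1 = 8, so p = 4.
Then q = 7 - 4 = 3.
(p, q) = (4, 3)


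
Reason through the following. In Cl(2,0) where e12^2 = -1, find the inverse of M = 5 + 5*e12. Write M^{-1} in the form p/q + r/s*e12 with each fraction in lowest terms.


M = 5 + 5*e12, where e12^2 = -1.
Since M commutes with its reverse ~M = a - b*e12, M * ~M = a^2 - b^2*e12^2 = a^2 + b^2.
So M^{-1} = ~M / (a^2 + b^2) = (a - b*e12)/(a^2 + b^2).
a^2 + b^2 = 25 + 25 = 50
Scalar part = 5/50 = 1/10
Bivector coeff = -5/50 = -1/10
M^{-1} = 1/10 - 1/10*e12


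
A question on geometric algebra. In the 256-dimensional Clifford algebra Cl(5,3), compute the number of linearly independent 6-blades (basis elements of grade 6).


Number of grade-k basis blades in Cl(p,q) with n = p + q is C(n, k).
n = 5 + 3 = 8
C(8, 6) = 8! / (6! * 2!)
= 40320 / (720 * 2)
= 28


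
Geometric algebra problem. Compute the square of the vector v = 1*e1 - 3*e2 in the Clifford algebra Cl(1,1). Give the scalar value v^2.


v^2 = sum of c_i^2 * e_i^2
Positive signature terms (e_i^2 = +1): 1^2 = 1
Negative signature terms (e_j^2 = -1): (-3)^2 = 9
v^2 = 1 - 9 = -8


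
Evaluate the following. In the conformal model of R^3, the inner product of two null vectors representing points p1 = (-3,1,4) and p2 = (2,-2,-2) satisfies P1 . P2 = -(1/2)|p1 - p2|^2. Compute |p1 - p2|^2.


p1 - p2 = (-5, 3, 6)
|p1 - p2|^2 = (-5)^2 + 3^2 + 6^2
= 25 + 9 + 36
= 70


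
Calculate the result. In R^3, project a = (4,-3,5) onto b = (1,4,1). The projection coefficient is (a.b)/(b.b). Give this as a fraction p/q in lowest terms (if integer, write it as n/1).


Projection coefficient = (a . b) / (b . b)
a . b = 4*1 + (-3)*4 + 5*1
= 4 + (-12) + 5 = -3
b . b = 1^2 + 4^2 + 1^2
= 1 + 16 + 1 = 18
Coefficient = -3/18
In lowest terms: -1/6


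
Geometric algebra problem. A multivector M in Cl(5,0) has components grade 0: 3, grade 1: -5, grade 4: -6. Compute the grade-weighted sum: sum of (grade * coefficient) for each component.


Grade-weighted sum = sum of grade_k * coefficient_k
0*3 = 0
1*(-5) = -5
4*(-6) = -24
Total = 0 + (-5) + (-24) = -29


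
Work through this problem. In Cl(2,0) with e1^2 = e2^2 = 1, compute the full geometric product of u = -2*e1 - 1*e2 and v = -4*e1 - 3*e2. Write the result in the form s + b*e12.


Expand: (-2*e1 - 1*e2)(-4*e1 - 3*e2)
= (-2)*(-4)*e1e1 + (-2)*(-3)*e1e2 + (-1)*(-4)*e2e1 + (-1)*(-3)*e2e2
Using e1^2 = e2^2 = 1, e2e1 = -e1e2:
Scalar part s = (-2)*(-4) + (-1)*(-3) = 8 + 3 = 11
Bivector part b = (-2)*(-3) - (-1)*(-4) = 6 - 4 = 2
uv = 11 + 2*e12


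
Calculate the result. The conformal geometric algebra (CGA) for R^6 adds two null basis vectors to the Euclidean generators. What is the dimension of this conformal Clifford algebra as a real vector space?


The conformal model of R^6 uses Cl(7,1): the 6 Euclidean generators plus two extra orthogonal generators e+ (e+^2 = +1) and e- (e-^2 = -1), from which the null vectors e0, einf are built.
Number of generators m = 6 + 2 = 8.
dim Cl(p,q) = 2^m = 2^8 = 256


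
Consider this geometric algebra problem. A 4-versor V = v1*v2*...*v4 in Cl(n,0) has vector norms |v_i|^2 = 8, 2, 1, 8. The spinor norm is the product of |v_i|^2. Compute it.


Spinor norm N(V) = |v1|^2 * |v2|^2 * ... * |v4|^2
= 8 * 2 * 1 * 8
Running product: 8, 16, 16, 128
N(V) = 128


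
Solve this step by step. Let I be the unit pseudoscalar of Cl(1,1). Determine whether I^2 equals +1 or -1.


The pseudoscalar I = e1...e_n (product of all n generators) of Cl(p,q) satisfies I^2 = (-1)^(q + n(n-1)/2).
p = 1, q = 1, n = p + q = 2
n(n-1)/2 = 2 * 1 / 2 = 1
Exponent = q + n(n-1)/2 = 1 + 1 = 2
I^2 = (-1)^2 = +1


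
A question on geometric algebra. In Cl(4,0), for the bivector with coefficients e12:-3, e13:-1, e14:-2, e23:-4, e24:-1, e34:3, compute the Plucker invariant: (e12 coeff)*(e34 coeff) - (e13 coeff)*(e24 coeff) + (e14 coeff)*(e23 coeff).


Plucker relation: af - be + cd
a*f = (-3)*3 = -9
b*e = (-1)*(-1) = 1
c*d = (-2)*(-4) = 8
af - be + cd = -9 - 1 + 8
= -2


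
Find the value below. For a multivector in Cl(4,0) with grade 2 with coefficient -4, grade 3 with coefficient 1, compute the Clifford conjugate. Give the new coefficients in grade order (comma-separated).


Clifford conjugate sign for grade k: (-1)^(k(k+1)/2)
Grade 2: (-1)^(2*3/2) = (-1)^3 = -1, coeff -4 -> 4
Grade 3: (-1)^(3*4/2) = (-1)^6 = 1, coeff 1 -> 1
Conjugated coefficients: 4, 1


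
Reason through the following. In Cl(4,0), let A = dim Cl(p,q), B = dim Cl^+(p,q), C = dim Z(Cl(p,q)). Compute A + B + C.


n = 4 + 0 = 4
Total dim = 2^4 = 16
Even subalgebra dim = 2^3 = 8
n is even, so center dim = 1
Sum = 16 + 8 + 1 = 25


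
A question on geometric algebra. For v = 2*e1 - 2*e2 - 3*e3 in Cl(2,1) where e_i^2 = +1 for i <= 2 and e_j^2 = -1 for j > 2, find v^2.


v^2 = sum of c_i^2 * e_i^2
Positive signature terms (e_i^2 = +1): 2^2 + (-2)^2 = 8
Negative signature terms (e_j^2 = -1): (-3)^2 = 9
v^2 = 8 - 9 = -1


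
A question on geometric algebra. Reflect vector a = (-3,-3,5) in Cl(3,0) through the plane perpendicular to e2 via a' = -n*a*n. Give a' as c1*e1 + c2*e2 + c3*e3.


Reflection formula: a' = -n*a*n, with n = e2 (unit vector, n^2 = 1).
For reflection through hyperplane perp to e2:
The component along e2 flips sign, others stay.
a = (-3, -3, 5)
a' = (-3, 3, 5)
a' = -3*e1 + 3*e2 + 5*e3


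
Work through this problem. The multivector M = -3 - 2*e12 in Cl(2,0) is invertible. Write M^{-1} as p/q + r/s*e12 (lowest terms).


M = -3 - 2*e12, where e12^2 = -1.
Since M commutes with its reverse ~M = a - b*e12, M * ~M = a^2 - b^2*e12^2 = a^2 + b^2.
So M^{-1} = ~M / (a^2 + b^2) = (a - b*e12)/(a^2 + b^2).
a^2 + b^2 = 9 + 4 = 13
Scalar part = -3/13 = -3/13
Bivector coeff = 2/13 = 2/13
M^{-1} = -3/13 + 2/13*e12


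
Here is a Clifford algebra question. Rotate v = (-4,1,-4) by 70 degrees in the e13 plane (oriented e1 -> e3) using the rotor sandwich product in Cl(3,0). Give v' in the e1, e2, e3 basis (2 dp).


Rotor R = cos(35deg) - sin(35deg)*e13
Rotation angle theta = 2 * 35 = 70 degrees in the e13 plane (e1 -> e3).
The component perpendicular to the plane (e2) is invariant: v'_2 = v2 = 1.00
cos(70deg) = 0.3420, sin(70deg) = 0.9397
v'_1 = v1*cos(theta) - v3*sin(theta) = -4*0.3420 - (-4)*0.9397 = 2.39
v'_3 = v1*sin(theta) + v3*cos(theta) = -4*0.9397 + (-4)*0.3420 = -5.13
v' = 2.39*e1 + 1.00*e2 - 5.13*e3


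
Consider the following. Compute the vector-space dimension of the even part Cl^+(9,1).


Even subalgebra dimension = 2^(n-1)
n = 9 + 1 = 10
2^(10 - 1) = 2^9 = 512
Verification: sum of C(10,k) for even k = 1 + 45 + 210 + 210 + 45 + 1 = 512
Result = 512


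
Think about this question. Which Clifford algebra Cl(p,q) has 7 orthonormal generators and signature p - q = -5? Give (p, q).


We need p + q = 7 and p - q = -5.
Adding: 2p = 7 + (-5) = 2, so p = 1.
Then q = 7 - 1 = 6.
(p, q) = (1, 6)


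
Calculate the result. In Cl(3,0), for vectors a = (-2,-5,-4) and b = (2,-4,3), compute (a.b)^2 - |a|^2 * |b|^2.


a . b = (-2)*2 + (-5)*(-4) + (-4)*3
= -4 + 20 + (-12) = 4
|a|^2 = (-2)^2 + (-5)^2 + (-4)^2 = 45
|b|^2 = 2^2 + (-4)^2 + 3^2 = 29
(a.b)^2 = 4^2 = 16
|a|^2 * |b|^2 = 45 * 29 = 1305
Result = 16 - 1305 = -1289


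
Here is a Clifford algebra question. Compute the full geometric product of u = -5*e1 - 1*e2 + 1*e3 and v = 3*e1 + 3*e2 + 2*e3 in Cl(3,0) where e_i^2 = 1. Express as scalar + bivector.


In Cl(3,0): e_i^2 = 1, e_ie_j = -e_je_i for i != j.
Scalar part = u . v = (-5)*3 + (-1)*3 + 1*2
= -15 + (-3) + 2 = -16
e12 coeff = (-5)*3 - (-1)*3 = -15 - (-3) = -12
e13 coeff = (-5)*2 - 1*3 = -10 - 3 = -13
e23 coeff = (-1)*2 - 1*3 = -2 - 3 = -5
uv = -16 - 12*e12 - 13*e13 - 5*e23


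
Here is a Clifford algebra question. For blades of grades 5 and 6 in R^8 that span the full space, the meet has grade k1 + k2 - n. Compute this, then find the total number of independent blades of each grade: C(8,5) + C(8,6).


Meet grade = grade(A) + grade(B) - n
= 5 + 6 - 8 = 3
C(8,5) = 56
C(8,6) = 28
dim_A + dim_B = 56 + 28 = 84


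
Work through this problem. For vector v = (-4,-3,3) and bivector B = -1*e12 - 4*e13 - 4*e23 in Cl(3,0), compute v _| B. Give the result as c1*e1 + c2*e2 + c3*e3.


Left contraction v _| B = <vB>_1 (grade-1 part of the geometric product vB).
Using e1_|e12 = e2, e2_|e12 = -e1, e1_|e13 = e3, e3_|e13 = -e1, e2_|e23 = e3, e3_|e23 = -e2:
e1 coeff: -v2*b12 - v3*b13 = -(-3)*(-1) - (3)*(-4) = 9
e2 coeff: v1*b12 - v3*b23 = (-4)*(-1) - (3)*(-4) = 16
e3 coeff: v1*b13 + v2*b23 = (-4)*(-4) + (-3)*(-4) = 28
v _| B = 9*e1 + 16*e2 + 28*e3


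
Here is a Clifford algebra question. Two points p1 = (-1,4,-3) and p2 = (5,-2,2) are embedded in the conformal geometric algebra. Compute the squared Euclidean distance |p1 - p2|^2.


p1 - p2 = (-6, 6, -5)
|p1 - p2|^2 = (-6)^2 + 6^2 + (-5)^2
= 36 + 36 + 25
= 97


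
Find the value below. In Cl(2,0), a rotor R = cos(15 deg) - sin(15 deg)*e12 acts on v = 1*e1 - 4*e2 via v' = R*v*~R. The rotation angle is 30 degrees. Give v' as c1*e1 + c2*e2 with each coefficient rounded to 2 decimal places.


Rotor R = cos(15deg) - sin(15deg)*e12
Rotation angle theta = 2 * 15 = 30 degrees
v' = R*v*~R rotates v by theta.
cos(30deg) = 0.8660, sin(30deg) = 0.5000
v'_1 = 1*cos(30deg) - (-4)*sin(30deg)
= 1*0.8660 - (-4)*0.5000
= 2.87
v'_2 = 1*sin(30deg) + (-4)*cos(30deg)
= 1*0.5000 + (-4)*0.8660
= -2.96
v' = 2.87*e1 - 2.96*e2


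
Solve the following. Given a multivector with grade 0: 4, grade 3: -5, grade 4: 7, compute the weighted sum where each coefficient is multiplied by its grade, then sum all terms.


Grade-weighted sum = sum of grade_k * coefficient_k
0*4 = 0
3*(-5) = -15
4*7 = 28
Total = 0 + (-15) + 28 = 13


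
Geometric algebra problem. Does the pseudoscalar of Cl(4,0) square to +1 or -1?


The pseudoscalar I = e1...e_n (product of all n generators) of Cl(p,q) satisfies I^2 = (-1)^(q + n(n-1)/2).
p = 4, q = 0, n = p + q = 4
n(n-1)/2 = 4 * 3 / 2 = 6
Exponent = q + n(n-1)/2 = 0 + 6 = 6
I^2 = (-1)^6 = +1


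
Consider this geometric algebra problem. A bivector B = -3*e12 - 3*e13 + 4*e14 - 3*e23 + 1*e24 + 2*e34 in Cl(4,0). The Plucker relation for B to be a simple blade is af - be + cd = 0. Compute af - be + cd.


Plucker relation: af - be + cd
a*f = (-3)*2 = -6
b*e = (-3)*1 = -3
c*d = 4*(-3) = -12
af - be + cd = -6 - (-3) + (-12)
= -15


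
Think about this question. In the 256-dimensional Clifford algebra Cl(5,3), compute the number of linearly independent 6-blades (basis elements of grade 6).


Number of grade-k basis blades in Cl(p,q) with n = p + q is C(n, k).
n = 5 + 3 = 8
C(8, 6) = 8! / (6! * 2!)
= 40320 / (720 * 2)
= 28


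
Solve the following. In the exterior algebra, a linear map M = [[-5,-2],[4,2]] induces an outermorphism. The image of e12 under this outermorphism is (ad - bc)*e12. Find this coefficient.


The outermorphism of a linear map f sends e1^e2 to f(e1)^f(e2).
f(e1) = -5*e1 + 4*e2
f(e2) = -2*e1 + 2*e2
f(e1) ^ f(e2) = (-5*e1 + 4*e2) ^ (-2*e1 + 2*e2)
= (-5)*2*e12 + 4*(-2)*e21
= (-10 - (-8))*e12
= -2*e12
Coefficient = -2


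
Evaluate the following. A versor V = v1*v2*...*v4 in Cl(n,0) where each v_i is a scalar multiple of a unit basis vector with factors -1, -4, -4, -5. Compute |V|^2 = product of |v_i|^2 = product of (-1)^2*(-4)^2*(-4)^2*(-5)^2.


Each vector v_i has |v_i|^2 = s_i^2
Squared scales: (-1)^2 = 1, (-4)^2 = 16, (-4)^2 = 16, (-5)^2 = 25
|V|^2 = 1 * 16 * 16 * 25
= 6400


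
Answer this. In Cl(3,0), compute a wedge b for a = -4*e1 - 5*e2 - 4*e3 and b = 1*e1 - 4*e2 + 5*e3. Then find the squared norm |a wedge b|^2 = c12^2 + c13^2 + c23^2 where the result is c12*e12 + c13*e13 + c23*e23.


a wedge b = (a1*b2 - a2*b1)*e12 + (a1*b3 - a3*b1)*e13 + (a2*b3 - a3*b2)*e23
e12 coeff: (-4)*(-4) - (-5)*1 = 16 - (-5) = 21
e13 coeff: (-4)*5 - (-4)*1 = -20 - (-4) = -16
e23 coeff: (-5)*5 - (-4)*(-4) = -25 - 16 = -41
|a wedge b|^2 = 21^2 + (-16)^2 + (-41)^2
= 441 + 256 + 1681
= 2378


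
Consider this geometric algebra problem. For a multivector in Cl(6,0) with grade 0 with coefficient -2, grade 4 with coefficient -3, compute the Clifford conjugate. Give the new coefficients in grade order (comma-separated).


Clifford conjugate sign for grade k: (-1)^(k(k+1)/2)
Grade 0: (-1)^(0*1/2) = (-1)^0 = 1, coeff -2 -> -2
Grade 4: (-1)^(4*5/2) = (-1)^10 = 1, coeff -3 -> -3
Conjugated coefficients: -2, -3


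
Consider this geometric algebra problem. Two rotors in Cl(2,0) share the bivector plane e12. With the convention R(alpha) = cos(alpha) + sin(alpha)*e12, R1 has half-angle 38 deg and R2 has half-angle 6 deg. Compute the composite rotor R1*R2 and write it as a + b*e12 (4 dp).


Same-plane rotors commute and their half-angles add:
R1*R2 = cos(a1 + a2) + sin(a1 + a2)*e12.
a1 + a2 = 38 + 6 = 44 deg
cos(44 deg) = 0.7193
sin(44 deg) = 0.6947
R1*R2 = 0.7193 + 0.6947*e12


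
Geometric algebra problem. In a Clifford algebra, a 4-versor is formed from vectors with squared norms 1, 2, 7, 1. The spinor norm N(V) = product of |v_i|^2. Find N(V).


Spinor norm N(V) = |v1|^2 * |v2|^2 * ... * |v4|^2
= 1 * 2 * 7 * 1
Running product: 1, 2, 14, 14
N(V) = 14


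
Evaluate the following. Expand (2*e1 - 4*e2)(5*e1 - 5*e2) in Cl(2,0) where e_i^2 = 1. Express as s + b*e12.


Expand: (2*e1 - 4*e2)(5*e1 - 5*e2)
= 2*5*e1e1 + 2*(-5)*e1e2 + (-4)*5*e2e1 + (-4)*(-5)*e2e2
Using e1^2 = e2^2 = 1, e2e1 = -e1e2:
Scalar part s = 2*5 + (-4)*(-5) = 10 + 20 = 30
Bivector part b = 2*(-5) - (-4)*5 = -10 - (-20) = 10
uv = 30 + 10*e12


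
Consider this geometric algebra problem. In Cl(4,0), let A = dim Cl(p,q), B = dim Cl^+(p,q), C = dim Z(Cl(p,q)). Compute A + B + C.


n = 4 + 0 = 4
Total dim = 2^4 = 16
Even subalgebra dim = 2^3 = 8
n is even, so center dim = 1
Sum = 16 + 8 + 1 = 25


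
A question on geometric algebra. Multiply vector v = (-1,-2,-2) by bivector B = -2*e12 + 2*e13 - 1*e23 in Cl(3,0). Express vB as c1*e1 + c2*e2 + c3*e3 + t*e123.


vB has grade-1 (vector) and grade-3 (trivector) parts: vB = (v _| B) + (v ^ B).
Vector part <vB>_1:
  e1: -v2*b12 - v3*b13 = -(-2)*(-2) - (-2)*(2) = 0
  e2: v1*b12 - v3*b23 = (-1)*(-2) - (-2)*(-1) = 0
  e3: v1*b13 + v2*b23 = (-1)*(2) + (-2)*(-1) = 0
Trivector part <vB>_3:
  e123: v1*b23 - v2*b13 + v3*b12 = (-1)*(-1) - (-2)*(2) + (-2)*(-2) = 9
vB = 0*e1 + 0*e2 + 0*e3 + 9*e123


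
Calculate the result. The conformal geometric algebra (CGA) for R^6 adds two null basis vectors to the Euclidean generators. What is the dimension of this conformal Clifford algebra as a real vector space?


The conformal model of R^6 uses Cl(7,1): the 6 Euclidean generators plus two extra orthogonal generators e+ (e+^2 = +1) and e- (e-^2 = -1), from which the null vectors e0, einf are built.
Number of generators m = 6 + 2 = 8.
dim Cl(p,q) = 2^m = 2^8 = 256


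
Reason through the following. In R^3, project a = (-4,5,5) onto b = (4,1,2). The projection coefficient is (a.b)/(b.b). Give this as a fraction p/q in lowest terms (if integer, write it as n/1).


Projection coefficient = (a . b) / (b . b)
a . b = (-4)*4 + 5*1 + 5*2
= -16 + 5 + 10 = -1
b . b = 4^2 + 1^2 + 2^2
= 16 + 1 + 4 = 21
Coefficient = -1/21
In lowest terms: -1/21


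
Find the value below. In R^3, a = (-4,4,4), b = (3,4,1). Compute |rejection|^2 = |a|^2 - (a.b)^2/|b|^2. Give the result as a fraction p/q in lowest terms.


|a|^2 = (-4)^2 + 4^2 + 4^2 = 48
|b|^2 = 3^2 + 4^2 + 1^2 = 26
a . b = (-4)*3 + 4*4 + 4*1 = 8
(a.b)^2 = 8^2 = 64
|rej|^2 = 48 - 64/26
= (1248 - 64)/26
= 1184/26
In lowest terms: 592/13


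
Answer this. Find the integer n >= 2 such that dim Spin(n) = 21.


dim Spin(n) = dim so(n) = n(n-1)/2.
Solve n(n-1)/2 = 21, i.e. n^2 - n - 42 = 0.
Discriminant = 1 + 8*21 = 169
n = (1 + sqrt(169))/2 = (1 + 13)/2 = 7


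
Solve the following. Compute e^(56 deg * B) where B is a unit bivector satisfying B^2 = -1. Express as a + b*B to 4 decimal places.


For a unit bivector B with B^2 = -1, the exponential series gives
e^(theta*B) = cos(theta) + sin(theta)*B (the GA analogue of Euler's formula).
theta = 56 degrees = 0.977384 rad
cos(56 deg) = 0.5592
sin(56 deg) = 0.8290
exp(theta*B) = 0.5592 + 0.8290*B


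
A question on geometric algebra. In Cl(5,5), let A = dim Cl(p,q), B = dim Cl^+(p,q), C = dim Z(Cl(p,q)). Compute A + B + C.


n = 5 + 5 = 10
Total dim = 2^10 = 1024
Even subalgebra dim = 2^9 = 512
n is even, so center dim = 1
Sum = 1024 + 512 + 1 = 1537


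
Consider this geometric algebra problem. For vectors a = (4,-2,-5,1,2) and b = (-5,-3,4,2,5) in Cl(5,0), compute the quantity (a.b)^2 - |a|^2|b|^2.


a . b = 4*(-5) + (-2)*(-3) + (-5)*4 + 1*2 + 2*5
= -20 + 6 + (-20) + 2 + 10 = -22
|a|^2 = 4^2 + (-2)^2 + (-5)^2 + 1^2 + 2^2 = 50
|b|^2 = (-5)^2 + (-3)^2 + 4^2 + 2^2 + 5^2 = 79
(a.b)^2 = (-22)^2 = 484
|a|^2 * |b|^2 = 50 * 79 = 3950
Result = 484 - 3950 = -3466


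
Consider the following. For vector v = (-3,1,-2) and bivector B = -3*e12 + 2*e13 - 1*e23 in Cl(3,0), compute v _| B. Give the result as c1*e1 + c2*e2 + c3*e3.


Left contraction v _| B = <vB>_1 (grade-1 part of the geometric product vB).
Using e1_|e12 = e2, e2_|e12 = -e1, e1_|e13 = e3, e3_|e13 = -e1, e2_|e23 = e3, e3_|e23 = -e2:
e1 coeff: -v2*b12 - v3*b13 = -(1)*(-3) - (-2)*(2) = 7
e2 coeff: v1*b12 - v3*b23 = (-3)*(-3) - (-2)*(-1) = 7
e3 coeff: v1*b13 + v2*b23 = (-3)*(2) + (1)*(-1) = -7
v _| B = 7*e1 + 7*e2 - 7*e3


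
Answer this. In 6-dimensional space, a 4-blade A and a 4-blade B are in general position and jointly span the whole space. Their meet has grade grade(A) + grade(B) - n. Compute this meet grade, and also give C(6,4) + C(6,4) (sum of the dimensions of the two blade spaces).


Meet grade = grade(A) + grade(B) - n
= 4 + 4 - 6 = 2
C(6,4) = 15
C(6,4) = 15
dim_A + dim_B = 15 + 15 = 30


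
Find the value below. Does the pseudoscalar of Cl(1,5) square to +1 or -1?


The pseudoscalar I = e1...e_n (product of all n generators) of Cl(p,q) satisfies I^2 = (-1)^(q + n(n-1)/2).
p = 1, q = 5, n = p + q = 6
n(n-1)/2 = 6 * 5 / 2 = 15
Exponent = q + n(n-1)/2 = 5 + 15 = 20
I^2 = (-1)^20 = +1


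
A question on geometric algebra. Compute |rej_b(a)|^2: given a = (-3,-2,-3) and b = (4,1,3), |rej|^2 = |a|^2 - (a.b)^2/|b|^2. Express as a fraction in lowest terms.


|a|^2 = (-3)^2 + (-2)^2 + (-3)^2 = 22
|b|^2 = 4^2 + 1^2 + 3^2 = 26
a . b = (-3)*4 + (-2)*1 + (-3)*3 = -23
(a.b)^2 = (-23)^2 = 529
|rej|^2 = 22 - 529/26
= (572 - 529)/26
= 43/26
In lowest terms: 43/26


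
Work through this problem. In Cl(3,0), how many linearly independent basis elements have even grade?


Even subalgebra dimension = 2^(n-1)
n = 3 + 0 = 3
2^(3 - 1) = 2^2 = 4
Verification: sum of C(3,k) for even k = 1 + 3 = 4
Result = 4


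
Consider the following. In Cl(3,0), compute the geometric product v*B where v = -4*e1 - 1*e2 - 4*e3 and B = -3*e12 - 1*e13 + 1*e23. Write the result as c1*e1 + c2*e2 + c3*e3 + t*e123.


vB has grade-1 (vector) and grade-3 (trivector) parts: vB = (v _| B) + (v ^ B).
Vector part <vB>_1:
  e1: -v2*b12 - v3*b13 = -(-1)*(-3) - (-4)*(-1) = -7
  e2: v1*b12 - v3*b23 = (-4)*(-3) - (-4)*(1) = 16
  e3: v1*b13 + v2*b23 = (-4)*(-1) + (-1)*(1) = 3
Trivector part <vB>_3:
  e123: v1*b23 - v2*b13 + v3*b12 = (-4)*(1) - (-1)*(-1) + (-4)*(-3) = 7
vB = -7*e1 + 16*e2 + 3*e3 + 7*e123


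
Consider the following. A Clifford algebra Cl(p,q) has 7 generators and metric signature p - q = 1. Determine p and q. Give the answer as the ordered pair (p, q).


We need p + q = 7 and p - q = 1.
Adding: 2p = 7 + 1 = 8, so p = 4.
Then q = 7 - 4 = 3.
(p, q) = (4, 3)


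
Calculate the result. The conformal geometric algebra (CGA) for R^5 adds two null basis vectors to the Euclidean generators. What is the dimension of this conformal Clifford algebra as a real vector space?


The conformal model of R^5 uses Cl(6,1): the 5 Euclidean generators plus two extra orthogonal generators e+ (e+^2 = +1) and e- (e-^2 = -1), from which the null vectors e0, einf are built.
Number of generators m = 5 + 2 = 7.
dim Cl(p,q) = 2^m = 2^7 = 128


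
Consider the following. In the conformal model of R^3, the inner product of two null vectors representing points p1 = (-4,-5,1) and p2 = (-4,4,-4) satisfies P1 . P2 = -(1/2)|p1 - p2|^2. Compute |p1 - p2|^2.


p1 - p2 = (0, -9, 5)
|p1 - p2|^2 = 0^2 + (-9)^2 + 5^2
= 0 + 81 + 25
= 106


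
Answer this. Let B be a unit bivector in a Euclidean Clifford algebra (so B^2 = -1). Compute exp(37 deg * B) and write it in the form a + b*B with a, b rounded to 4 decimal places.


For a unit bivector B with B^2 = -1, the exponential series gives
e^(theta*B) = cos(theta) + sin(theta)*B (the GA analogue of Euler's formula).
theta = 37 degrees = 0.645772 rad
cos(37 deg) = 0.7986
sin(37 deg) = 0.6018
exp(theta*B) = 0.7986 + 0.6018*B


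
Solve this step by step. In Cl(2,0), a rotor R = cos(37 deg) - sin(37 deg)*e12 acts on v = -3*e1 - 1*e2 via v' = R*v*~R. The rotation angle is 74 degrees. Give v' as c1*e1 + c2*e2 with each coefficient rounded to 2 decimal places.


Rotor R = cos(37deg) - sin(37deg)*e12
Rotation angle theta = 2 * 37 = 74 degrees
v' = R*v*~R rotates v by theta.
cos(74deg) = 0.2756, sin(74deg) = 0.9613
v'_1 = -3*cos(74deg) - (-1)*sin(74deg)
= -3*0.2756 - (-1)*0.9613
= 0.13
v'_2 = -3*sin(74deg) + (-1)*cos(74deg)
= -3*0.9613 + (-1)*0.2756
= -3.16
v' = 0.13*e1 - 3.16*e2


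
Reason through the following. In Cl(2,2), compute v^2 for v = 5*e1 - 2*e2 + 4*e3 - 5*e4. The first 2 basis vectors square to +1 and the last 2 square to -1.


v^2 = sum of c_i^2 * e_i^2
Positive signature terms (e_i^2 = +1): 5^2 + (-2)^2 = 29
Negative signature terms (e_j^2 = -1): 4^2 + (-5)^2 = 41
v^2 = 29 - 41 = -12


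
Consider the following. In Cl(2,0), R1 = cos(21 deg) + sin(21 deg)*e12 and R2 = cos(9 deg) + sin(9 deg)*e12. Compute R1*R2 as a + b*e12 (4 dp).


Same-plane rotors commute and their half-angles add:
R1*R2 = cos(a1 + a2) + sin(a1 + a2)*e12.
a1 + a2 = 21 + 9 = 30 deg
cos(30 deg) = 0.8660
sin(30 deg) = 0.5000
R1*R2 = 0.8660 + 0.5000*e12


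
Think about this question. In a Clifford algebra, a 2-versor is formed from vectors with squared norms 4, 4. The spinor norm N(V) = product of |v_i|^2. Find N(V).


Spinor norm N(V) = |v1|^2 * |v2|^2 * ... * |v2|^2
= 4 * 4
Running product: 4, 16
N(V) = 16


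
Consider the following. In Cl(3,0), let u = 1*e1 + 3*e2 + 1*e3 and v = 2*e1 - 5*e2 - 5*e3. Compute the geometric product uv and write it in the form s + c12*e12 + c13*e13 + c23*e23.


In Cl(3,0): e_i^2 = 1, e_ie_j = -e_je_i for i != j.
Scalar part = u . v = 1*2 + 3*(-5) + 1*(-5)
= 2 + (-15) + (-5) = -18
e12 coeff = 1*(-5) - 3*2 = -5 - 6 = -11
e13 coeff = 1*(-5) - 1*2 = -5 - 2 = -7
e23 coeff = 3*(-5) - 1*(-5) = -15 - (-5) = -10
uv = -18 - 11*e12 - 7*e13 - 10*e23


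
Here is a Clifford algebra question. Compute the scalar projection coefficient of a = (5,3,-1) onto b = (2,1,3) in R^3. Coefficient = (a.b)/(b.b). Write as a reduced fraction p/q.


Projection coefficient = (a . b) / (b . b)
a . b = 5*2 + 3*1 + (-1)*3
= 10 + 3 + (-3) = 10
b . b = 2^2 + 1^2 + 3^2
= 4 + 1 + 9 = 14
Coefficient = 10/14
In lowest terms: 5/7


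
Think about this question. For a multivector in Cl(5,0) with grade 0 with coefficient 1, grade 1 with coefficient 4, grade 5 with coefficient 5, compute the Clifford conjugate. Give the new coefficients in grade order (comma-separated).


Clifford conjugate sign for grade k: (-1)^(k(k+1)/2)
Grade 0: (-1)^(0*1/2) = (-1)^0 = 1, coeff 1 -> 1
Grade 1: (-1)^(1*2/2) = (-1)^1 = -1, coeff 4 -> -4
Grade 5: (-1)^(5*6/2) = (-1)^15 = -1, coeff 5 -> -5
Conjugated coefficients: 1, -4, -5


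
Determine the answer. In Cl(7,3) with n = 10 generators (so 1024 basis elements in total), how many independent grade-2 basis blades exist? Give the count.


Number of grade-k basis blades in Cl(p,q) with n = p + q is C(n, k).
n = 7 + 3 = 10
C(10, 2) = 10! / (2! * 8!)
= 3628800 / (2 * 40320)
= 45


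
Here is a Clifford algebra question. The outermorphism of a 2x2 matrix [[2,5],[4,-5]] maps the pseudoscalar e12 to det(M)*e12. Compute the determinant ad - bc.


The outermorphism of a linear map f sends e1^e2 to f(e1)^f(e2).
f(e1) = 2*e1 + 4*e2
f(e2) = 5*e1 - 5*e2
f(e1) ^ f(e2) = (2*e1 + 4*e2) ^ (5*e1 - 5*e2)
= 2*(-5)*e12 + 4*5*e21
= (-10 - 20)*e12
= -30*e12
Coefficient = -30


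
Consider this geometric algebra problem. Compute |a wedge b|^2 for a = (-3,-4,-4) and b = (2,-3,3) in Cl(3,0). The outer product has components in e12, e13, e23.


a wedge b = (a1*b2 - a2*b1)*e12 + (a1*b3 - a3*b1)*e13 + (a2*b3 - a3*b2)*e23
e12 coeff: (-3)*(-3) - (-4)*2 = 9 - (-8) = 17
e13 coeff: (-3)*3 - (-4)*2 = -9 - (-8) = -1
e23 coeff: (-4)*3 - (-4)*(-3) = -12 - 12 = -24
|a wedge b|^2 = 17^2 + (-1)^2 + (-24)^2
= 289 + 1 + 576
= 866


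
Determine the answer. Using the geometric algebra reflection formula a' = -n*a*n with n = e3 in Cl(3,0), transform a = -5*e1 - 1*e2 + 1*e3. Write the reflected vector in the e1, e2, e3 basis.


Reflection formula: a' = -n*a*n, with n = e3 (unit vector, n^2 = 1).
For reflection through hyperplane perp to e3:
The component along e3 flips sign, others stay.
a = (-5, -1, 1)
a' = (-5, -1, -1)
a' = -5*e1 - 1*e2 - 1*e3


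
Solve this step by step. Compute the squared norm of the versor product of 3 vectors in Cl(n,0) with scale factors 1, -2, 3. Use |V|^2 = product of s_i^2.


Each vector v_i has |v_i|^2 = s_i^2
Squared scales: 1^2 = 1, (-2)^2 = 4, 3^2 = 9
|V|^2 = 1 * 4 * 9
= 36


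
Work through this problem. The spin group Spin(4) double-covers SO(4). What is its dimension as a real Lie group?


Spin(n) double-covers SO(n); both have Lie algebra so(n) of dimension n(n-1)/2.
n = 4
n(n-1) = 4 * 3 = 12
dim Spin(4) = 12/2 = 6


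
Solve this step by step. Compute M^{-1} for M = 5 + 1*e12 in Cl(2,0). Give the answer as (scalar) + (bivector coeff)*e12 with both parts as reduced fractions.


M = 5 + 1*e12, where e12^2 = -1.
Since M commutes with its reverse ~M = a - b*e12, M * ~M = a^2 - b^2*e12^2 = a^2 + b^2.
So M^{-1} = ~M / (a^2 + b^2) = (a - b*e12)/(a^2 + b^2).
a^2 + b^2 = 25 + 1 = 26
Scalar part = 5/26 = 5/26
Bivector coeff = -1/26 = -1/26
M^{-1} = 5/26 - 1/26*e12


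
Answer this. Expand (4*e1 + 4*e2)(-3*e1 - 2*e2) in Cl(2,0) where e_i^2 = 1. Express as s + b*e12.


Expand: (4*e1 + 4*e2)(-3*e1 - 2*e2)
= 4*(-3)*e1e1 + 4*(-2)*e1e2 + 4*(-3)*e2e1 + 4*(-2)*e2e2
Using e1^2 = e2^2 = 1, e2e1 = -e1e2:
Scalar part s = 4*(-3) + 4*(-2) = -12 + (-8) = -20
Bivector part b = 4*(-2) - 4*(-3) = -8 - (-12) = 4
uv = -20 + 4*e12


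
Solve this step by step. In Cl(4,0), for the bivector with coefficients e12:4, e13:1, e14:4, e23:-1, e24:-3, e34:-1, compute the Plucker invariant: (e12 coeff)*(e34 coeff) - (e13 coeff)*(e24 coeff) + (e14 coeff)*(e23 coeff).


Plucker relation: af - be + cd
a*f = 4*(-1) = -4
b*e = 1*(-3) = -3
c*d = 4*(-1) = -4
af - be + cd = -4 - (-3) + (-4)
= -5


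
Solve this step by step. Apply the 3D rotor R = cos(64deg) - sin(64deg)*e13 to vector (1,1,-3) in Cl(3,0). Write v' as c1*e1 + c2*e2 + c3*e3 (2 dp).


Rotor R = cos(64deg) - sin(64deg)*e13
Rotation angle theta = 2 * 64 = 128 degrees in the e13 plane (e1 -> e3).
The component perpendicular to the plane (e2) is invariant: v'_2 = v2 = 1.00
cos(128deg) = -0.6157, sin(128deg) = 0.7880
v'_1 = v1*cos(theta) - v3*sin(theta) = 1*(-0.6157) - (-3)*0.7880 = 1.75
v'_3 = v1*sin(theta) + v3*cos(theta) = 1*0.7880 + (-3)*(-0.6157) = 2.63
v' = 1.75*e1 + 1.00*e2 + 2.63*e3


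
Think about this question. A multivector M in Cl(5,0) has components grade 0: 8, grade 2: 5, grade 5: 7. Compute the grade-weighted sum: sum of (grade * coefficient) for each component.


Grade-weighted sum = sum of grade_k * coefficient_k
0*8 = 0
2*5 = 10
5*7 = 35
Total = 0 + 10 + 35 = 45


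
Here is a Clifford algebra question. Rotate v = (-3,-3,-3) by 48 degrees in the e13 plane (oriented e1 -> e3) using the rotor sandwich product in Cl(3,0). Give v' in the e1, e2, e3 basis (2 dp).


Rotor R = cos(24deg) - sin(24deg)*e13
Rotation angle theta = 2 * 24 = 48 degrees in the e13 plane (e1 -> e3).
The component perpendicular to the plane (e2) is invariant: v'_2 = v2 = -3.00
cos(48deg) = 0.6691, sin(48deg) = 0.7431
v'_1 = v1*cos(theta) - v3*sin(theta) = -3*0.6691 - (-3)*0.7431 = 0.22
v'_3 = v1*sin(theta) + v3*cos(theta) = -3*0.7431 + (-3)*0.6691 = -4.24
v' = 0.22*e1 - 3.00*e2 - 4.24*e3


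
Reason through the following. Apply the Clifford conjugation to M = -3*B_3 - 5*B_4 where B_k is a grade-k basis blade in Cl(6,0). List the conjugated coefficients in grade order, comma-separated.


Clifford conjugate sign for grade k: (-1)^(k(k+1)/2)
Grade 3: (-1)^(3*4/2) = (-1)^6 = 1, coeff -3 -> -3
Grade 4: (-1)^(4*5/2) = (-1)^10 = 1, coeff -5 -> -5
Conjugated coefficients: -3, -5
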